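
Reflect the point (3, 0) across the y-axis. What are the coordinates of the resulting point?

Reflection across y-axis: (3, 0) → (-3, 0)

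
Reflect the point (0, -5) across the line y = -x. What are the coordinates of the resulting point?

Reflection across line y = -x: (0, -5) → (5, 0)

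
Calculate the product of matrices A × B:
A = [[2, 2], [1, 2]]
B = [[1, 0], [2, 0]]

Matrix multiplication:
C[0][0] = 2×1 + 2×2 = 6
C[0][1] = 2×0 + 2×0 = 0
C[1][0] = 1×1 + 2×2 = 5
C[1][1] = 1×0 + 2×0 = 0
Result: [[6, 0], [5, 0]]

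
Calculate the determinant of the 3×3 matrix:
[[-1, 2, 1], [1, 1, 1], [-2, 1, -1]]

Expansion along first row:
det = -1·det([[1,1],[1,-1]]) - 2·det([[1,1],[-2,-1]]) + 1·det([[1,1],[-2,1]])
    = -1·(1·-1 - 1·1) - 2·(1·-1 - 1·-2) + 1·(1·1 - 1·-2)
    = -1·-2 - 2·1 + 1·3
    = 2 + -2 + 3 = 3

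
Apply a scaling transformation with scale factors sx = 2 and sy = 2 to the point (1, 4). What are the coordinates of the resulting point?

Scaling matrix:
[[2, 0], [0, 2]]
Result: (1 × 2, 4 × 2) = (2, 8)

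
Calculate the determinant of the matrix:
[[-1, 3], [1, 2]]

For a 2×2 matrix [[a, b], [c, d]], det = ad - bc
det = (-1)(2) - (3)(1) = -2 - 3 = -5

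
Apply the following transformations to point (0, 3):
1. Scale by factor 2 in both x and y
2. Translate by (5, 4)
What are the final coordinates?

Step 1: Scale (0, 3) by 2 → (0, 6)
Step 2: Translate by (5, 4) → (5, 10)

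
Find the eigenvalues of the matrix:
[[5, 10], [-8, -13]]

Characteristic equation: det(A - λI) = 0
λ² - (trace)λ + (det) = 0
trace = 5 + -13 = -8, det = (5)(-13) - (10)(-8) = 15
λ² - (-8)λ + (15) = 0
λ = (-8 ± √((-8)² - 4·(15))) / 2 = (-8 ± √4) / 2
Solving: λ = -5, -3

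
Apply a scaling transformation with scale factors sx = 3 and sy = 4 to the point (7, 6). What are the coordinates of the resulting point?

Scaling matrix:
[[3, 0], [0, 4]]
Result: (7 × 3, 6 × 4) = (21, 24)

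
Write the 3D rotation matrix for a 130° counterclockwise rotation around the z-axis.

Rotation matrix for counterclockwise 130° around z-axis:
cos(130°) = -0.6428, sin(130°) = 0.7660
Result: [[-0.6428, -0.7660, 0], [0.7660, -0.6428, 0], [0, 0, 1]]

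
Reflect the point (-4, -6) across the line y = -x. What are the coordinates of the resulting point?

Reflection across line y = -x: (-4, -6) → (6, 4)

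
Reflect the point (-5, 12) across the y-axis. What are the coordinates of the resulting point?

Reflection across y-axis: (-5, 12) → (5, 12)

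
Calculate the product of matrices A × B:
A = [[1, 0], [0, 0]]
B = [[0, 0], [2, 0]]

Matrix multiplication:
C[0][0] = 1×0 + 0×2 = 0
C[0][1] = 1×0 + 0×0 = 0
C[1][0] = 0×0 + 0×2 = 0
C[1][1] = 0×0 + 0×0 = 0
Result: [[0, 0], [0, 0]]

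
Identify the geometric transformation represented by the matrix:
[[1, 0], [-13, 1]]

This matrix represents: vertical shear with factor -13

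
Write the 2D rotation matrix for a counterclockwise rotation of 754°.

Rotation matrix formula: [[cos θ, -sin θ], [sin θ, cos θ]]
For θ = 754°:
cos(754°) = 0.8290
sin(754°) = 0.5592
Result: [[0.8290, -0.5592], [0.5592, 0.8290]]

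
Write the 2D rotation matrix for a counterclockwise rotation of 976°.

Rotation matrix formula: [[cos θ, -sin θ], [sin θ, cos θ]]
For θ = 976°:
cos(976°) = -0.2419
sin(976°) = -0.9703
Result: [[-0.2419, 0.9703], [-0.9703, -0.2419]]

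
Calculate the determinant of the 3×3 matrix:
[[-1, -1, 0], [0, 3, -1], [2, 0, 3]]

Expansion along first row:
det = -1·det([[3,-1],[0,3]]) - -1·det([[0,-1],[2,3]]) + 0·det([[0,3],[2,0]])
    = -1·(3·3 - -1·0) - -1·(0·3 - -1·2) + 0·(0·0 - 3·2)
    = -1·9 - -1·2 + 0·-6
    = -9 + 2 + 0 = -7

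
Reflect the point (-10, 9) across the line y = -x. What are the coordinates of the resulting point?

Reflection across line y = -x: (-10, 9) → (-9, 10)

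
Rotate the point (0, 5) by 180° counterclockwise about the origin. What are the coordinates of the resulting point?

Rotation matrix for 180°: [[cos 180°, -sin 180°], [sin 180°, cos 180°]] = [[-1, 0], [0, -1]]
[[-1, 0], [0, -1]] × [0, 5]ᵀ = [0, -5]ᵀ
Result: (0, -5)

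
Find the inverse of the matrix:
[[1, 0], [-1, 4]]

For [[a,b],[c,d]], inverse = (1/det)·[[d,-b],[-c,a]]
det = (1)(4) - (0)(-1) = 4 - 0 = 4
Inverse = (1/4)·[[4, 0], [1, 1]]
= [[1, 0], [1/4, 1/4]]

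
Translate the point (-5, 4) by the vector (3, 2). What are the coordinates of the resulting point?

Translation by (3, 2) (homogeneous matrix [[1, 0, 3], [0, 1, 2], [0, 0, 1]]):
x' = -5 + 3 = -2
y' = 4 + 2 = 6
Result: (-2, 6)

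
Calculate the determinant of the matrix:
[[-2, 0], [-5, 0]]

For a 2×2 matrix [[a, b], [c, d]], det = ad - bc
det = (-2)(0) - (0)(-5) = 0 - 0 = 0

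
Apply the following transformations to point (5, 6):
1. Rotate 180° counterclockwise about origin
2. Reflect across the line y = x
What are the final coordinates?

Step 1: Rotate 180° → (-5, -6)
Step 2: Reflect across line y = x → (-6, -5)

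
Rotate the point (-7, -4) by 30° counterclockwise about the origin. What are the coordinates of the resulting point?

Rotation matrix for 30°: [[cos 30°, -sin 30°], [sin 30°, cos 30°]] ≈ [[0.866025, -0.500000], [0.500000, 0.866025]]
[[0.866025, -0.500000], [0.500000, 0.866025]] × [-7, -4]ᵀ ≈ [-4.0622, -6.9641]ᵀ
Result: (-4.0622, -6.9641)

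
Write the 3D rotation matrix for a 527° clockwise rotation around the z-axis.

Rotation matrix for clockwise 527° around z-axis:
A clockwise rotation by 527° is a counterclockwise rotation by -527°.
cos(-527°) = -0.9744, sin(-527°) = -0.2250
Result: [[-0.9744, 0.2250, 0], [-0.2250, -0.9744, 0], [0, 0, 1]]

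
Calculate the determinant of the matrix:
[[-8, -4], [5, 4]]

For a 2×2 matrix [[a, b], [c, d]], det = ad - bc
det = (-8)(4) - (-4)(5) = -32 - -20 = -12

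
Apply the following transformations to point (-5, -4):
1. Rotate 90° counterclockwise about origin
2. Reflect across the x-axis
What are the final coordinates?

Step 1: Rotate 90° → (4, -5)
Step 2: Reflect across x-axis → (4, 5)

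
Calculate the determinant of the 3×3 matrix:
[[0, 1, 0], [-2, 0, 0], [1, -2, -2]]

Expansion along first row:
det = 0·det([[0,0],[-2,-2]]) - 1·det([[-2,0],[1,-2]]) + 0·det([[-2,0],[1,-2]])
    = 0·(0·-2 - 0·-2) - 1·(-2·-2 - 0·1) + 0·(-2·-2 - 0·1)
    = 0·0 - 1·4 + 0·4
    = 0 + -4 + 0 = -4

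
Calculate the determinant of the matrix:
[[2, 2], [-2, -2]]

For a 2×2 matrix [[a, b], [c, d]], det = ad - bc
det = (2)(-2) - (2)(-2) = -4 - -4 = 0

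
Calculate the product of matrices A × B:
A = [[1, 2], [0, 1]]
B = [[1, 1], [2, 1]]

Matrix multiplication:
C[0][0] = 1×1 + 2×2 = 5
C[0][1] = 1×1 + 2×1 = 3
C[1][0] = 0×1 + 1×2 = 2
C[1][1] = 0×1 + 1×1 = 1
Result: [[5, 3], [2, 1]]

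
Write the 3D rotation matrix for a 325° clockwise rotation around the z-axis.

Rotation matrix for clockwise 325° around z-axis:
A clockwise rotation by 325° is a counterclockwise rotation by -325°.
cos(-325°) = 0.8192, sin(-325°) = 0.5736
Result: [[0.8192, -0.5736, 0], [0.5736, 0.8192, 0], [0, 0, 1]]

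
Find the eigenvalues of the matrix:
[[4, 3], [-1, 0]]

Characteristic equation: det(A - λI) = 0
λ² - (trace)λ + (det) = 0
trace = 4 + 0 = 4, det = (4)(0) - (3)(-1) = 3
λ² - (4)λ + (3) = 0
λ = (4 ± √((4)² - 4·(3))) / 2 = (4 ± √4) / 2
Solving: λ = 1, 3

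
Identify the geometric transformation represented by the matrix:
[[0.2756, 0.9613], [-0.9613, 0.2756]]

This matrix represents: rotation by 286° counterclockwise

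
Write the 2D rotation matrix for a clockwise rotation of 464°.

Rotation matrix formula: [[cos θ, -sin θ], [sin θ, cos θ]]
A clockwise rotation by 464° is equivalent to a counterclockwise rotation by -464°.
For θ = -464°:
cos(-464°) = -0.2419
sin(-464°) = -0.9703
Result: [[-0.2419, 0.9703], [-0.9703, -0.2419]]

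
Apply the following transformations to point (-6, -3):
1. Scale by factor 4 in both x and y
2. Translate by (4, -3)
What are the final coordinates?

Step 1: Scale (-6, -3) by 4 → (-24, -12)
Step 2: Translate by (4, -3) → (-20, -15)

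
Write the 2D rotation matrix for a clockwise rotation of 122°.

Rotation matrix formula: [[cos θ, -sin θ], [sin θ, cos θ]]
A clockwise rotation by 122° is equivalent to a counterclockwise rotation by -122°.
For θ = -122°:
cos(-122°) = -0.5299
sin(-122°) = -0.8480
Result: [[-0.5299, 0.8480], [-0.8480, -0.5299]]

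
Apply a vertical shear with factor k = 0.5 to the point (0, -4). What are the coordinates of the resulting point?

Shear matrix for vertical shear with factor k = 0.5:
[[1, 0], [0.50, 1]]
Result: (0, -4) → (0, -4)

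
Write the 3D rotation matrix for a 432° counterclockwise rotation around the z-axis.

Rotation matrix for counterclockwise 432° around z-axis:
cos(432°) = 0.3090, sin(432°) = 0.9511
Result: [[0.3090, -0.9511, 0], [0.9511, 0.3090, 0], [0, 0, 1]]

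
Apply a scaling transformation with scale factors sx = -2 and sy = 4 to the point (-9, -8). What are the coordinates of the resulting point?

Scaling matrix:
[[-2, 0], [0, 4]]
Result: (-9 × -2, -8 × 4) = (18, -32)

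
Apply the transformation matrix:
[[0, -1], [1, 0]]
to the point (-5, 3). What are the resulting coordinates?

Matrix multiplication:
[[0, -1], [1, 0]] × [-5, 3]ᵀ
= [(0)(-5) + (-1)(3), (1)(-5) + (0)(3)]ᵀ
= [-3, -5]ᵀ
Result: (-3, -5)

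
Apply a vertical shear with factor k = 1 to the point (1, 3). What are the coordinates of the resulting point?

Shear matrix for vertical shear with factor k = 1:
[[1, 0], [1, 1]]
Result: (1, 3) → (1, 4)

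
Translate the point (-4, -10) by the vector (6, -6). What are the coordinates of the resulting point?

Translation by (6, -6) (homogeneous matrix [[1, 0, 6], [0, 1, -6], [0, 0, 1]]):
x' = -4 + 6 = 2
y' = -10 + -6 = -16
Result: (2, -16)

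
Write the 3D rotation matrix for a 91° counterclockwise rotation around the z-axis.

Rotation matrix for counterclockwise 91° around z-axis:
cos(91°) = -0.0175, sin(91°) = 0.9998
Result: [[-0.0175, -0.9998, 0], [0.9998, -0.0175, 0], [0, 0, 1]]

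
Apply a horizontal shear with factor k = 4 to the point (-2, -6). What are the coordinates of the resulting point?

Shear matrix for horizontal shear with factor k = 4:
[[1, 4], [0, 1]]
Result: (-2, -6) → (-26, -6)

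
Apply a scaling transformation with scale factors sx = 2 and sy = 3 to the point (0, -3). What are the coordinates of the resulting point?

Scaling matrix:
[[2, 0], [0, 3]]
Result: (0 × 2, -3 × 3) = (0, -9)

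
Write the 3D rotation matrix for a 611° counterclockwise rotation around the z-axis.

Rotation matrix for counterclockwise 611° around z-axis:
cos(611°) = -0.3256, sin(611°) = -0.9455
Result: [[-0.3256, 0.9455, 0], [-0.9455, -0.3256, 0], [0, 0, 1]]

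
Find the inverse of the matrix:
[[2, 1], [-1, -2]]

For [[a,b],[c,d]], inverse = (1/det)·[[d,-b],[-c,a]]
det = (2)(-2) - (1)(-1) = -4 - -1 = -3
Inverse = (1/-3)·[[-2, -1], [1, 2]]
= [[2/3, 1/3], [-1/3, -2/3]]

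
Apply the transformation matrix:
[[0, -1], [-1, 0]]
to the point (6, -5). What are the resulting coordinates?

Matrix multiplication:
[[0, -1], [-1, 0]] × [6, -5]ᵀ
= [(0)(6) + (-1)(-5), (-1)(6) + (0)(-5)]ᵀ
= [5, -6]ᵀ
Result: (5, -6)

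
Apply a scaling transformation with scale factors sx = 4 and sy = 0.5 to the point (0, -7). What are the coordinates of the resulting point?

Scaling matrix:
[[4, 0], [0, 0.50]]
Result: (0 × 4, -7 × 0.5) = (0, -3.5)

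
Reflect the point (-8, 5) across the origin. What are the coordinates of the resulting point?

Reflection across origin: (-8, 5) → (8, -5)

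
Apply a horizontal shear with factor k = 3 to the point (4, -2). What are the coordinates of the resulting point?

Shear matrix for horizontal shear with factor k = 3:
[[1, 3], [0, 1]]
Result: (4, -2) → (-2, -2)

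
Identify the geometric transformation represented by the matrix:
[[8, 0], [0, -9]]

This matrix represents: non-uniform scaling by sx = 8, sy = -9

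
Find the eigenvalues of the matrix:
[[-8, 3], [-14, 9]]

Characteristic equation: det(A - λI) = 0
λ² - (trace)λ + (det) = 0
trace = -8 + 9 = 1, det = (-8)(9) - (3)(-14) = -30
λ² - (1)λ + (-30) = 0
λ = (1 ± √((1)² - 4·(-30))) / 2 = (1 ± √121) / 2
Solving: λ = -5, 6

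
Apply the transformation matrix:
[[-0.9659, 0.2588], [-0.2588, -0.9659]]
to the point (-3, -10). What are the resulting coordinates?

Matrix multiplication:
[[-0.9659, 0.2588], [-0.2588, -0.9659]] × [-3, -10]ᵀ
= [(-0.9659)(-3) + (0.2588)(-10), (-0.2588)(-3) + (-0.9659)(-10)]ᵀ
= [0.3097, 10.4354]ᵀ
Result: (0.3097, 10.4354)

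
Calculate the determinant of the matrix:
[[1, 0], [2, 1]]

For a 2×2 matrix [[a, b], [c, d]], det = ad - bc
det = (1)(1) - (0)(2) = 1 - 0 = 1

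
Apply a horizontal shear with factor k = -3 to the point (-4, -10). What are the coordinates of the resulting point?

Shear matrix for horizontal shear with factor k = -3:
[[1, -3], [0, 1]]
Result: (-4, -10) → (26, -10)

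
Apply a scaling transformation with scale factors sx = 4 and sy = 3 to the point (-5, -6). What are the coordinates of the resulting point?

Scaling matrix:
[[4, 0], [0, 3]]
Result: (-5 × 4, -6 × 3) = (-20, -18)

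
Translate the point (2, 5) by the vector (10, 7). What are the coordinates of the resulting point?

Translation by (10, 7) (homogeneous matrix [[1, 0, 10], [0, 1, 7], [0, 0, 1]]):
x' = 2 + 10 = 12
y' = 5 + 7 = 12
Result: (12, 12)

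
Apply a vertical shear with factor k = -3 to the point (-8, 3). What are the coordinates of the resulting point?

Shear matrix for vertical shear with factor k = -3:
[[1, 0], [-3, 1]]
Result: (-8, 3) → (-8, 27)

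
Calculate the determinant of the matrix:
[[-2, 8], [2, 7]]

For a 2×2 matrix [[a, b], [c, d]], det = ad - bc
det = (-2)(7) - (8)(2) = -14 - 16 = -30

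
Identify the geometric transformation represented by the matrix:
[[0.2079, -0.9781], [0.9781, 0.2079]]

This matrix represents: rotation by 78° counterclockwise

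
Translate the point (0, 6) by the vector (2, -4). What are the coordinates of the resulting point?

Translation by (2, -4) (homogeneous matrix [[1, 0, 2], [0, 1, -4], [0, 0, 1]]):
x' = 0 + 2 = 2
y' = 6 + -4 = 2
Result: (2, 2)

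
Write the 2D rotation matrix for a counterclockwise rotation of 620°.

Rotation matrix formula: [[cos θ, -sin θ], [sin θ, cos θ]]
For θ = 620°:
cos(620°) = -0.1736
sin(620°) = -0.9848
Result: [[-0.1736, 0.9848], [-0.9848, -0.1736]]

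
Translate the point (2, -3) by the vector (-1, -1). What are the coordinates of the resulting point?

Translation by (-1, -1) (homogeneous matrix [[1, 0, -1], [0, 1, -1], [0, 0, 1]]):
x' = 2 + -1 = 1
y' = -3 + -1 = -4
Result: (1, -4)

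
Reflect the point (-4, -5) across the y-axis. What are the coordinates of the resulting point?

Reflection across y-axis: (-4, -5) → (4, -5)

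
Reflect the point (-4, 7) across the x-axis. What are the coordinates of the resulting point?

Reflection across x-axis: (-4, 7) → (-4, -7)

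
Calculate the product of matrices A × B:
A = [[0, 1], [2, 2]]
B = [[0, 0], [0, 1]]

Matrix multiplication:
C[0][0] = 0×0 + 1×0 = 0
C[0][1] = 0×0 + 1×1 = 1
C[1][0] = 2×0 + 2×0 = 0
C[1][1] = 2×0 + 2×1 = 2
Result: [[0, 1], [0, 2]]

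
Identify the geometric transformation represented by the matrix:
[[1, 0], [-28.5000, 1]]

This matrix represents: vertical shear with factor -28.5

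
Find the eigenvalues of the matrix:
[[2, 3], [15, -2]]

Characteristic equation: det(A - λI) = 0
λ² - (trace)λ + (det) = 0
trace = 2 + -2 = 0, det = (2)(-2) - (3)(15) = -49
λ² - (0)λ + (-49) = 0
λ = (0 ± √((0)² - 4·(-49))) / 2 = (0 ± √196) / 2
Solving: λ = -7, 7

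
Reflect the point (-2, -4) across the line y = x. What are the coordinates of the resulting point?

Reflection across line y = x: (-2, -4) → (-4, -2)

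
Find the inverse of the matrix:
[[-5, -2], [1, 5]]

For [[a,b],[c,d]], inverse = (1/det)·[[d,-b],[-c,a]]
det = (-5)(5) - (-2)(1) = -25 - -2 = -23
Inverse = (1/-23)·[[5, 2], [-1, -5]]
= [[-5/23, -2/23], [1/23, 5/23]]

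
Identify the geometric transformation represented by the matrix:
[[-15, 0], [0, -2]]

This matrix represents: non-uniform scaling by sx = -15, sy = -2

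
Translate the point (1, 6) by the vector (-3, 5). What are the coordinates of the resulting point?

Translation by (-3, 5) (homogeneous matrix [[1, 0, -3], [0, 1, 5], [0, 0, 1]]):
x' = 1 + -3 = -2
y' = 6 + 5 = 11
Result: (-2, 11)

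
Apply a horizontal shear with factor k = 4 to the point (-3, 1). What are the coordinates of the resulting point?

Shear matrix for horizontal shear with factor k = 4:
[[1, 4], [0, 1]]
Result: (-3, 1) → (1, 1)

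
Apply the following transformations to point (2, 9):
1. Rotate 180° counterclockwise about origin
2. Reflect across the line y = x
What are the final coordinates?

Step 1: Rotate 180° → (-2, -9)
Step 2: Reflect across line y = x → (-9, -2)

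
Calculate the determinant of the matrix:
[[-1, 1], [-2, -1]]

For a 2×2 matrix [[a, b], [c, d]], det = ad - bc
det = (-1)(-1) - (1)(-2) = 1 - -2 = 3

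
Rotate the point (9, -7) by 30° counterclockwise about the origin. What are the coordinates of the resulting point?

Rotation matrix for 30°: [[cos 30°, -sin 30°], [sin 30°, cos 30°]] ≈ [[0.866025, -0.500000], [0.500000, 0.866025]]
[[0.866025, -0.500000], [0.500000, 0.866025]] × [9, -7]ᵀ ≈ [11.2942, -1.5622]ᵀ
Result: (11.2942, -1.5622)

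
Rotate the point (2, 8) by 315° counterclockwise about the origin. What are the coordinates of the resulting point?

Rotation matrix for 315°: [[cos 315°, -sin 315°], [sin 315°, cos 315°]] ≈ [[0.707107, 0.707107], [-0.707107, 0.707107]]
[[0.707107, 0.707107], [-0.707107, 0.707107]] × [2, 8]ᵀ ≈ [7.0711, 4.2426]ᵀ
Result: (7.0711, 4.2426)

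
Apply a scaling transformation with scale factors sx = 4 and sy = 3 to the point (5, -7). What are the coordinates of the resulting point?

Scaling matrix:
[[4, 0], [0, 3]]
Result: (5 × 4, -7 × 3) = (20, -21)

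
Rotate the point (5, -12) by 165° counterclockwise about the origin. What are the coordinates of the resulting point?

Rotation matrix for 165°: [[cos 165°, -sin 165°], [sin 165°, cos 165°]] ≈ [[-0.965926, -0.258819], [0.258819, -0.965926]]
[[-0.965926, -0.258819], [0.258819, -0.965926]] × [5, -12]ᵀ ≈ [-1.7238, 12.8852]ᵀ
Result: (-1.7238, 12.8852)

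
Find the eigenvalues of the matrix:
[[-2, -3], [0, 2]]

Characteristic equation: det(A - λI) = 0
λ² - (trace)λ + (det) = 0
trace = -2 + 2 = 0, det = (-2)(2) - (-3)(0) = -4
λ² - (0)λ + (-4) = 0
λ = (0 ± √((0)² - 4·(-4))) / 2 = (0 ± √16) / 2
Solving: λ = -2, 2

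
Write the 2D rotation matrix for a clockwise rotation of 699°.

Rotation matrix formula: [[cos θ, -sin θ], [sin θ, cos θ]]
A clockwise rotation by 699° is equivalent to a counterclockwise rotation by -699°.
For θ = -699°:
cos(-699°) = 0.9336
sin(-699°) = 0.3584
Result: [[0.9336, -0.3584], [0.3584, 0.9336]]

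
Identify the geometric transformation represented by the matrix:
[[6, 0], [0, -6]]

This matrix represents: non-uniform scaling by sx = 6, sy = -6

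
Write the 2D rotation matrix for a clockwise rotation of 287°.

Rotation matrix formula: [[cos θ, -sin θ], [sin θ, cos θ]]
A clockwise rotation by 287° is equivalent to a counterclockwise rotation by -287°.
For θ = -287°:
cos(-287°) = 0.2924
sin(-287°) = 0.9563
Result: [[0.2924, -0.9563], [0.9563, 0.2924]]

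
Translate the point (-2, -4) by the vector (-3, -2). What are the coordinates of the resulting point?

Translation by (-3, -2) (homogeneous matrix [[1, 0, -3], [0, 1, -2], [0, 0, 1]]):
x' = -2 + -3 = -5
y' = -4 + -2 = -6
Result: (-5, -6)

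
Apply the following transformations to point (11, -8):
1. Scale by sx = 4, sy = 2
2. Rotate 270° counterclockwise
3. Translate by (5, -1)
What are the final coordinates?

Step 1: Scale → (44, -16)
Step 2: Rotate 270° → (-16, -44)
Step 3: Translate → (-11, -45)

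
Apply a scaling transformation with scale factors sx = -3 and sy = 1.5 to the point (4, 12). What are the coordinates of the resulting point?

Scaling matrix:
[[-3, 0], [0, 1.50]]
Result: (4 × -3, 12 × 1.5) = (-12, 18)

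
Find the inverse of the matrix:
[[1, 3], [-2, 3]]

For [[a,b],[c,d]], inverse = (1/det)·[[d,-b],[-c,a]]
det = (1)(3) - (3)(-2) = 3 - -6 = 9
Inverse = (1/9)·[[3, -3], [2, 1]]
= [[1/3, -1/3], [2/9, 1/9]]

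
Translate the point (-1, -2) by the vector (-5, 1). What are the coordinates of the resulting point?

Translation by (-5, 1) (homogeneous matrix [[1, 0, -5], [0, 1, 1], [0, 0, 1]]):
x' = -1 + -5 = -6
y' = -2 + 1 = -1
Result: (-6, -1)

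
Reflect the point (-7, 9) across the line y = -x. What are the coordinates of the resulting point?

Reflection across line y = -x: (-7, 9) → (-9, 7)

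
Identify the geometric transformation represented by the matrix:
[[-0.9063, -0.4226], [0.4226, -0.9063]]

This matrix represents: rotation by 155° counterclockwise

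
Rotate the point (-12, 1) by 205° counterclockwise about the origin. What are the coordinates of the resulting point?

Rotation matrix for 205°: [[cos 205°, -sin 205°], [sin 205°, cos 205°]] ≈ [[-0.906308, 0.422618], [-0.422618, -0.906308]]
[[-0.906308, 0.422618], [-0.422618, -0.906308]] × [-12, 1]ᵀ ≈ [11.2983, 4.1651]ᵀ
Result: (11.2983, 4.1651)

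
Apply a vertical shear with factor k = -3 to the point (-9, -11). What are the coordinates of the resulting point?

Shear matrix for vertical shear with factor k = -3:
[[1, 0], [-3, 1]]
Result: (-9, -11) → (-9, 16)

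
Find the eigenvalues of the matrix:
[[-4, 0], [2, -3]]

Characteristic equation: det(A - λI) = 0
λ² - (trace)λ + (det) = 0
trace = -4 + -3 = -7, det = (-4)(-3) - (0)(2) = 12
λ² - (-7)λ + (12) = 0
λ = (-7 ± √((-7)² - 4·(12))) / 2 = (-7 ± √1) / 2
Solving: λ = -4, -3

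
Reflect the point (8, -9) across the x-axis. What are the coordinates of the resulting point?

Reflection across x-axis: (8, -9) → (8, 9)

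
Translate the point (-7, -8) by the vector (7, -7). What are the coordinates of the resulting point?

Translation by (7, -7) (homogeneous matrix [[1, 0, 7], [0, 1, -7], [0, 0, 1]]):
x' = -7 + 7 = 0
y' = -8 + -7 = -15
Result: (0, -15)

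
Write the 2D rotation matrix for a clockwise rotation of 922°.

Rotation matrix formula: [[cos θ, -sin θ], [sin θ, cos θ]]
A clockwise rotation by 922° is equivalent to a counterclockwise rotation by -922°.
For θ = -922°:
cos(-922°) = -0.9272
sin(-922°) = 0.3746
Result: [[-0.9272, -0.3746], [0.3746, -0.9272]]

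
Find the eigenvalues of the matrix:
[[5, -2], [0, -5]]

Characteristic equation: det(A - λI) = 0
λ² - (trace)λ + (det) = 0
trace = 5 + -5 = 0, det = (5)(-5) - (-2)(0) = -25
λ² - (0)λ + (-25) = 0
λ = (0 ± √((0)² - 4·(-25))) / 2 = (0 ± √100) / 2
Solving: λ = -5, 5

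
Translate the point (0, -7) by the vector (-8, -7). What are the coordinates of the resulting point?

Translation by (-8, -7) (homogeneous matrix [[1, 0, -8], [0, 1, -7], [0, 0, 1]]):
x' = 0 + -8 = -8
y' = -7 + -7 = -14
Result: (-8, -14)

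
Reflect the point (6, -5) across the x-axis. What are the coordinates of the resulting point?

Reflection across x-axis: (6, -5) → (6, 5)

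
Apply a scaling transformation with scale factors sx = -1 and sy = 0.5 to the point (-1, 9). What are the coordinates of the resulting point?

Scaling matrix:
[[-1, 0], [0, 0.50]]
Result: (-1 × -1, 9 × 0.5) = (1, 4.5)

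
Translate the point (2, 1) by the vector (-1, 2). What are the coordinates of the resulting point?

Translation by (-1, 2) (homogeneous matrix [[1, 0, -1], [0, 1, 2], [0, 0, 1]]):
x' = 2 + -1 = 1
y' = 1 + 2 = 3
Result: (1, 3)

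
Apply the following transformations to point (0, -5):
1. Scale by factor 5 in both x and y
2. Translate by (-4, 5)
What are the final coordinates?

Step 1: Scale (0, -5) by 5 → (0, -25)
Step 2: Translate by (-4, 5) → (-4, -20)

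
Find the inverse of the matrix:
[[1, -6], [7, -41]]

For [[a,b],[c,d]], inverse = (1/det)·[[d,-b],[-c,a]]
det = (1)(-41) - (-6)(7) = -41 - -42 = 1
Inverse = [[-41, 6], [-7, 1]]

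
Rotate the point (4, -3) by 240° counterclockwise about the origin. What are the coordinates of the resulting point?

Rotation matrix for 240°: [[cos 240°, -sin 240°], [sin 240°, cos 240°]] ≈ [[-0.500000, 0.866025], [-0.866025, -0.500000]]
[[-0.500000, 0.866025], [-0.866025, -0.500000]] × [4, -3]ᵀ ≈ [-4.5981, -1.9641]ᵀ
Result: (-4.5981, -1.9641)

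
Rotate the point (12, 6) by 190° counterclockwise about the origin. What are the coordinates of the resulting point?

Rotation matrix for 190°: [[cos 190°, -sin 190°], [sin 190°, cos 190°]] ≈ [[-0.984808, 0.173648], [-0.173648, -0.984808]]
[[-0.984808, 0.173648], [-0.173648, -0.984808]] × [12, 6]ᵀ ≈ [-10.7758, -7.9926]ᵀ
Result: (-10.7758, -7.9926)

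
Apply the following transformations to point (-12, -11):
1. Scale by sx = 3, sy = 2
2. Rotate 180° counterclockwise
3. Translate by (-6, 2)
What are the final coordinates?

Step 1: Scale → (-36, -22)
Step 2: Rotate 180° → (36, 22)
Step 3: Translate → (30, 24)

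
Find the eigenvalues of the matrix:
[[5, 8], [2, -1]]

Characteristic equation: det(A - λI) = 0
λ² - (trace)λ + (det) = 0
trace = 5 + -1 = 4, det = (5)(-1) - (8)(2) = -21
λ² - (4)λ + (-21) = 0
λ = (4 ± √((4)² - 4·(-21))) / 2 = (4 ± √100) / 2
Solving: λ = -3, 7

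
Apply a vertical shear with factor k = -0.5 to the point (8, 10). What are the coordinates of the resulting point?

Shear matrix for vertical shear with factor k = -0.5:
[[1, 0], [-0.50, 1]]
Result: (8, 10) → (8, 6)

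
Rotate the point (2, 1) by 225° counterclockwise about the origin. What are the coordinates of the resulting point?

Rotation matrix for 225°: [[cos 225°, -sin 225°], [sin 225°, cos 225°]] ≈ [[-0.707107, 0.707107], [-0.707107, -0.707107]]
[[-0.707107, 0.707107], [-0.707107, -0.707107]] × [2, 1]ᵀ ≈ [-0.7071, -2.1213]ᵀ
Result: (-0.7071, -2.1213)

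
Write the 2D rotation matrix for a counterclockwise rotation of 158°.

Rotation matrix formula: [[cos θ, -sin θ], [sin θ, cos θ]]
For θ = 158°:
cos(158°) = -0.9272
sin(158°) = 0.3746
Result: [[-0.9272, -0.3746], [0.3746, -0.9272]]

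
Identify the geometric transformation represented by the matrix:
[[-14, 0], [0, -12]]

This matrix represents: non-uniform scaling by sx = -14, sy = -12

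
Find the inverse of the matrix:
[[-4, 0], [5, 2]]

For [[a,b],[c,d]], inverse = (1/det)·[[d,-b],[-c,a]]
det = (-4)(2) - (0)(5) = -8 - 0 = -8
Inverse = (1/-8)·[[2, 0], [-5, -4]]
= [[-1/4, 0], [5/8, 1/2]]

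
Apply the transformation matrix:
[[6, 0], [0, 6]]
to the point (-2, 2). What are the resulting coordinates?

Matrix multiplication:
[[6, 0], [0, 6]] × [-2, 2]ᵀ
= [(6)(-2) + (0)(2), (0)(-2) + (6)(2)]ᵀ
= [-12, 12]ᵀ
Result: (-12, 12)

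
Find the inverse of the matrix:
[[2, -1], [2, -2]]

For [[a,b],[c,d]], inverse = (1/det)·[[d,-b],[-c,a]]
det = (2)(-2) - (-1)(2) = -4 - -2 = -2
Inverse = (1/-2)·[[-2, 1], [-2, 2]]
= [[1, -1/2], [1, -1]]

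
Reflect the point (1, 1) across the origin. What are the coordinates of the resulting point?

Reflection across origin: (1, 1) → (-1, -1)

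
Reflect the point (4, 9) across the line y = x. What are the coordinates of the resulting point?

Reflection across line y = x: (4, 9) → (9, 4)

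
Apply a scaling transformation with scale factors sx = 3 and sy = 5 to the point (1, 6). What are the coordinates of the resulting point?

Scaling matrix:
[[3, 0], [0, 5]]
Result: (1 × 3, 6 × 5) = (3, 30)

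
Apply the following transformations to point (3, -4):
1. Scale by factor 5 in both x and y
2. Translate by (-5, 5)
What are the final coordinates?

Step 1: Scale (3, -4) by 5 → (15, -20)
Step 2: Translate by (-5, 5) → (10, -15)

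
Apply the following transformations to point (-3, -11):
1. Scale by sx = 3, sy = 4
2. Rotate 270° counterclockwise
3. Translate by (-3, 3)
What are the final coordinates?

Step 1: Scale → (-9, -44)
Step 2: Rotate 270° → (-44, 9)
Step 3: Translate → (-47, 12)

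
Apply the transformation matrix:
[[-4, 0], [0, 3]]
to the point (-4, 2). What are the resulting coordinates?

Matrix multiplication:
[[-4, 0], [0, 3]] × [-4, 2]ᵀ
= [(-4)(-4) + (0)(2), (0)(-4) + (3)(2)]ᵀ
= [16, 6]ᵀ
Result: (16, 6)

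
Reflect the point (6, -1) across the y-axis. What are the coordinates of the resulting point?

Reflection across y-axis: (6, -1) → (-6, -1)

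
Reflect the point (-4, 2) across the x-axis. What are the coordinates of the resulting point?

Reflection across x-axis: (-4, 2) → (-4, -2)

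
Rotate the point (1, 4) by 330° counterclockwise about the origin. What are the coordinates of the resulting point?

Rotation matrix for 330°: [[cos 330°, -sin 330°], [sin 330°, cos 330°]] ≈ [[0.866025, 0.500000], [-0.500000, 0.866025]]
[[0.866025, 0.500000], [-0.500000, 0.866025]] × [1, 4]ᵀ ≈ [2.8660, 2.9641]ᵀ
Result: (2.8660, 2.9641)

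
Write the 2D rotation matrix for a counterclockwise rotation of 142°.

Rotation matrix formula: [[cos θ, -sin θ], [sin θ, cos θ]]
For θ = 142°:
cos(142°) = -0.7880
sin(142°) = 0.6157
Result: [[-0.7880, -0.6157], [0.6157, -0.7880]]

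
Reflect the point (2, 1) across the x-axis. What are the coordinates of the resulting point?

Reflection across x-axis: (2, 1) → (2, -1)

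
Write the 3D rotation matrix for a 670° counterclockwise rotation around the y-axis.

Rotation matrix for counterclockwise 670° around y-axis:
cos(670°) = 0.6428, sin(670°) = -0.7660
Result: [[0.6428, 0, -0.7660], [0, 1, 0], [0.7660, 0, 0.6428]]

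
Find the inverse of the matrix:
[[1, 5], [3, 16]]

For [[a,b],[c,d]], inverse = (1/det)·[[d,-b],[-c,a]]
det = (1)(16) - (5)(3) = 16 - 15 = 1
Inverse = [[16, -5], [-3, 1]]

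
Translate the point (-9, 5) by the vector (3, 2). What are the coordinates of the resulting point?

Translation by (3, 2) (homogeneous matrix [[1, 0, 3], [0, 1, 2], [0, 0, 1]]):
x' = -9 + 3 = -6
y' = 5 + 2 = 7
Result: (-6, 7)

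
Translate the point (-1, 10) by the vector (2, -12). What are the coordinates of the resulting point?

Translation by (2, -12) (homogeneous matrix [[1, 0, 2], [0, 1, -12], [0, 0, 1]]):
x' = -1 + 2 = 1
y' = 10 + -12 = -2
Result: (1, -2)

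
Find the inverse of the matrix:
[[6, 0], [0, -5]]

For [[a,b],[c,d]], inverse = (1/det)·[[d,-b],[-c,a]]
det = (6)(-5) - (0)(0) = -30 - 0 = -30
Inverse = (1/-30)·[[-5, 0], [0, 6]]
= [[1/6, 0], [0, -1/5]]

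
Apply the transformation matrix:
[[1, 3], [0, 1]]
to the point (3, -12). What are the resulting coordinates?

Matrix multiplication:
[[1, 3], [0, 1]] × [3, -12]ᵀ
= [(1)(3) + (3)(-12), (0)(3) + (1)(-12)]ᵀ
= [-33, -12]ᵀ
Result: (-33, -12)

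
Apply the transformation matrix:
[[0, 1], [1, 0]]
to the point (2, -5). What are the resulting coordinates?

Matrix multiplication:
[[0, 1], [1, 0]] × [2, -5]ᵀ
= [(0)(2) + (1)(-5), (1)(2) + (0)(-5)]ᵀ
= [-5, 2]ᵀ
Result: (-5, 2)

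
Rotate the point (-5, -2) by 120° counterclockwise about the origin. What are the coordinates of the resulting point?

Rotation matrix for 120°: [[cos 120°, -sin 120°], [sin 120°, cos 120°]] ≈ [[-0.500000, -0.866025], [0.866025, -0.500000]]
[[-0.500000, -0.866025], [0.866025, -0.500000]] × [-5, -2]ᵀ ≈ [4.2321, -3.3301]ᵀ
Result: (4.2321, -3.3301)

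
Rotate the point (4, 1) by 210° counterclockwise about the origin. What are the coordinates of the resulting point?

Rotation matrix for 210°: [[cos 210°, -sin 210°], [sin 210°, cos 210°]] ≈ [[-0.866025, 0.500000], [-0.500000, -0.866025]]
[[-0.866025, 0.500000], [-0.500000, -0.866025]] × [4, 1]ᵀ ≈ [-2.9641, -2.8660]ᵀ
Result: (-2.9641, -2.8660)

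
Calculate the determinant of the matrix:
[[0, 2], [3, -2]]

For a 2×2 matrix [[a, b], [c, d]], det = ad - bc
det = (0)(-2) - (2)(3) = 0 - 6 = -6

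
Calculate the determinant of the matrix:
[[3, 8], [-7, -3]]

For a 2×2 matrix [[a, b], [c, d]], det = ad - bc
det = (3)(-3) - (8)(-7) = -9 - -56 = 47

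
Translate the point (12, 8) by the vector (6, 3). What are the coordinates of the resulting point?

Translation by (6, 3) (homogeneous matrix [[1, 0, 6], [0, 1, 3], [0, 0, 1]]):
x' = 12 + 6 = 18
y' = 8 + 3 = 11
Result: (18, 11)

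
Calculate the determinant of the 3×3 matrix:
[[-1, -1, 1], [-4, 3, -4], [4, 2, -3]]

Expansion along first row:
det = -1·det([[3,-4],[2,-3]]) - -1·det([[-4,-4],[4,-3]]) + 1·det([[-4,3],[4,2]])
    = -1·(3·-3 - -4·2) - -1·(-4·-3 - -4·4) + 1·(-4·2 - 3·4)
    = -1·-1 - -1·28 + 1·-20
    = 1 + 28 + -20 = 9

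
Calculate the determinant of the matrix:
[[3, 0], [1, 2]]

For a 2×2 matrix [[a, b], [c, d]], det = ad - bc
det = (3)(2) - (0)(1) = 6 - 0 = 6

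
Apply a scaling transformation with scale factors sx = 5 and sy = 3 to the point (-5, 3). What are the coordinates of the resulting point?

Scaling matrix:
[[5, 0], [0, 3]]
Result: (-5 × 5, 3 × 3) = (-25, 9)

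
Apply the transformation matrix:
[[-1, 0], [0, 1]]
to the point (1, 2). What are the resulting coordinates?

Matrix multiplication:
[[-1, 0], [0, 1]] × [1, 2]ᵀ
= [(-1)(1) + (0)(2), (0)(1) + (1)(2)]ᵀ
= [-1, 2]ᵀ
Result: (-1, 2)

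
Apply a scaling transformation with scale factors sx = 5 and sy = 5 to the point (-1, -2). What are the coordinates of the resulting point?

Scaling matrix:
[[5, 0], [0, 5]]
Result: (-1 × 5, -2 × 5) = (-5, -10)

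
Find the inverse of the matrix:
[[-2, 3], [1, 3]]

For [[a,b],[c,d]], inverse = (1/det)·[[d,-b],[-c,a]]
det = (-2)(3) - (3)(1) = -6 - 3 = -9
Inverse = (1/-9)·[[3, -3], [-1, -2]]
= [[-1/3, 1/3], [1/9, 2/9]]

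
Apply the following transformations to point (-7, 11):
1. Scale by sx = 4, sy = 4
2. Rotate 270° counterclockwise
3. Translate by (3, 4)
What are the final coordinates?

Step 1: Scale → (-28, 44)
Step 2: Rotate 270° → (44, 28)
Step 3: Translate → (47, 32)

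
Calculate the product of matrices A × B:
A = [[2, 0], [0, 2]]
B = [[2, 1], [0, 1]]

Matrix multiplication:
C[0][0] = 2×2 + 0×0 = 4
C[0][1] = 2×1 + 0×1 = 2
C[1][0] = 0×2 + 2×0 = 0
C[1][1] = 0×1 + 2×1 = 2
Result: [[4, 2], [0, 2]]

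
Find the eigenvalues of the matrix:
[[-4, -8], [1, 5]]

Characteristic equation: det(A - λI) = 0
λ² - (trace)λ + (det) = 0
trace = -4 + 5 = 1, det = (-4)(5) - (-8)(1) = -12
λ² - (1)λ + (-12) = 0
λ = (1 ± √((1)² - 4·(-12))) / 2 = (1 ± √49) / 2
Solving: λ = -3, 4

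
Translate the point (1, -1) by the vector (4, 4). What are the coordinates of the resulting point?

Translation by (4, 4) (homogeneous matrix [[1, 0, 4], [0, 1, 4], [0, 0, 1]]):
x' = 1 + 4 = 5
y' = -1 + 4 = 3
Result: (5, 3)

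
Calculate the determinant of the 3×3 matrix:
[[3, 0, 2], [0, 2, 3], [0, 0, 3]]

Expansion along first row:
det = 3·det([[2,3],[0,3]]) - 0·det([[0,3],[0,3]]) + 2·det([[0,2],[0,0]])
    = 3·(2·3 - 3·0) - 0·(0·3 - 3·0) + 2·(0·0 - 2·0)
    = 3·6 - 0·0 + 2·0
    = 18 + 0 + 0 = 18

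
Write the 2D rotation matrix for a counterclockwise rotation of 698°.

Rotation matrix formula: [[cos θ, -sin θ], [sin θ, cos θ]]
For θ = 698°:
cos(698°) = 0.9272
sin(698°) = -0.3746
Result: [[0.9272, 0.3746], [-0.3746, 0.9272]]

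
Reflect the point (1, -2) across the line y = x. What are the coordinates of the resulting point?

Reflection across line y = x: (1, -2) → (-2, 1)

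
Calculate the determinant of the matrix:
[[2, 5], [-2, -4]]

For a 2×2 matrix [[a, b], [c, d]], det = ad - bc
det = (2)(-4) - (5)(-2) = -8 - -10 = 2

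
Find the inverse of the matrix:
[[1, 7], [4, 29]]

For [[a,b],[c,d]], inverse = (1/det)·[[d,-b],[-c,a]]
det = (1)(29) - (7)(4) = 29 - 28 = 1
Inverse = [[29, -7], [-4, 1]]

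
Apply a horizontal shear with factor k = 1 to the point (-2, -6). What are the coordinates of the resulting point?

Shear matrix for horizontal shear with factor k = 1:
[[1, 1], [0, 1]]
Result: (-2, -6) → (-8, -6)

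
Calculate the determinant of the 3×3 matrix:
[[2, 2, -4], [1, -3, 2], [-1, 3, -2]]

Expansion along first row:
det = 2·det([[-3,2],[3,-2]]) - 2·det([[1,2],[-1,-2]]) + -4·det([[1,-3],[-1,3]])
    = 2·(-3·-2 - 2·3) - 2·(1·-2 - 2·-1) + -4·(1·3 - -3·-1)
    = 2·0 - 2·0 + -4·0
    = 0 + 0 + 0 = 0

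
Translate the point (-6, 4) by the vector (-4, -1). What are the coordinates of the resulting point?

Translation by (-4, -1) (homogeneous matrix [[1, 0, -4], [0, 1, -1], [0, 0, 1]]):
x' = -6 + -4 = -10
y' = 4 + -1 = 3
Result: (-10, 3)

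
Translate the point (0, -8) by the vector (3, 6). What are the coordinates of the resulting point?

Translation by (3, 6) (homogeneous matrix [[1, 0, 3], [0, 1, 6], [0, 0, 1]]):
x' = 0 + 3 = 3
y' = -8 + 6 = -2
Result: (3, -2)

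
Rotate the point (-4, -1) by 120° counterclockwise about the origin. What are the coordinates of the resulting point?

Rotation matrix for 120°: [[cos 120°, -sin 120°], [sin 120°, cos 120°]] ≈ [[-0.500000, -0.866025], [0.866025, -0.500000]]
[[-0.500000, -0.866025], [0.866025, -0.500000]] × [-4, -1]ᵀ ≈ [2.8660, -2.9641]ᵀ
Result: (2.8660, -2.9641)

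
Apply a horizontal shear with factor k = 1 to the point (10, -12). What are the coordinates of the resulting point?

Shear matrix for horizontal shear with factor k = 1:
[[1, 1], [0, 1]]
Result: (10, -12) → (-2, -12)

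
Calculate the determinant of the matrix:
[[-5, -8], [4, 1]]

For a 2×2 matrix [[a, b], [c, d]], det = ad - bc
det = (-5)(1) - (-8)(4) = -5 - -32 = 27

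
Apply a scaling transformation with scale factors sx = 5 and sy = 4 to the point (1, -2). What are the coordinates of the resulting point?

Scaling matrix:
[[5, 0], [0, 4]]
Result: (1 × 5, -2 × 4) = (5, -8)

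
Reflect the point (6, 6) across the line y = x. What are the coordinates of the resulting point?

Reflection across line y = x: (6, 6) → (6, 6)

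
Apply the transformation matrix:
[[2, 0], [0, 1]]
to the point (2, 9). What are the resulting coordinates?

Matrix multiplication:
[[2, 0], [0, 1]] × [2, 9]ᵀ
= [(2)(2) + (0)(9), (0)(2) + (1)(9)]ᵀ
= [4, 9]ᵀ
Result: (4, 9)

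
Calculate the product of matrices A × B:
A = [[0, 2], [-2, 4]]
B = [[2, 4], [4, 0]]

Matrix multiplication:
C[0][0] = 0×2 + 2×4 = 8
C[0][1] = 0×4 + 2×0 = 0
C[1][0] = -2×2 + 4×4 = 12
C[1][1] = -2×4 + 4×0 = -8
Result: [[8, 0], [12, -8]]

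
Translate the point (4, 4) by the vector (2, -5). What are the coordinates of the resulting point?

Translation by (2, -5) (homogeneous matrix [[1, 0, 2], [0, 1, -5], [0, 0, 1]]):
x' = 4 + 2 = 6
y' = 4 + -5 = -1
Result: (6, -1)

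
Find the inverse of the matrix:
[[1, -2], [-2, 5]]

For [[a,b],[c,d]], inverse = (1/det)·[[d,-b],[-c,a]]
det = (1)(5) - (-2)(-2) = 5 - 4 = 1
Inverse = [[5, 2], [2, 1]]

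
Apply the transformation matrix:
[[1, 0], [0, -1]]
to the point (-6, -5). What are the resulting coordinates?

Matrix multiplication:
[[1, 0], [0, -1]] × [-6, -5]ᵀ
= [(1)(-6) + (0)(-5), (0)(-6) + (-1)(-5)]ᵀ
= [-6, 5]ᵀ
Result: (-6, 5)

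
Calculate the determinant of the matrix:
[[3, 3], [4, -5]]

For a 2×2 matrix [[a, b], [c, d]], det = ad - bc
det = (3)(-5) - (3)(4) = -15 - 12 = -27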